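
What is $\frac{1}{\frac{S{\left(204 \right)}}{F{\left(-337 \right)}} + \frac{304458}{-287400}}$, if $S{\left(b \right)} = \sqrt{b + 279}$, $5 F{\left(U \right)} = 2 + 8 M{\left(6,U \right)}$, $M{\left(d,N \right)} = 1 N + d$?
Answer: $- \frac{202587220905300}{214281521994601} + \frac{361369575000 \sqrt{483}}{214281521994601} \approx -0.90836$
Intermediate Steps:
$M{\left(d,N \right)} = N + d$
$F{\left(U \right)} = 10 + \frac{8 U}{5}$ ($F{\left(U \right)} = \frac{2 + 8 \left(U + 6\right)}{5} = \frac{2 + 8 \left(6 + U\right)}{5} = \frac{2 + \left(48 + 8 U\right)}{5} = \frac{50 + 8 U}{5} = 10 + \frac{8 U}{5}$)
$S{\left(b \right)} = \sqrt{279 + b}$
$\frac{1}{\frac{S{\left(204 \right)}}{F{\left(-337 \right)}} + \frac{304458}{-287400}} = \frac{1}{\frac{\sqrt{279 + 204}}{10 + \frac{8}{5} \left(-337\right)} + \frac{304458}{-287400}} = \frac{1}{\frac{\sqrt{483}}{10 - \frac{2696}{5}} + 304458 \left(- \frac{1}{287400}\right)} = \frac{1}{\frac{\sqrt{483}}{- \frac{2646}{5}} - \frac{50743}{47900}} = \frac{1}{\sqrt{483} \left(- \frac{5}{2646}\right) - \frac{50743}{47900}} = \frac{1}{- \frac{5 \sqrt{483}}{2646} - \frac{50743}{47900}} = \frac{1}{- \frac{50743}{47900} - \frac{5 \sqrt{483}}{2646}}$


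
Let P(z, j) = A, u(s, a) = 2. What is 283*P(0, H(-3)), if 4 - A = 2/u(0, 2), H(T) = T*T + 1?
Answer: 849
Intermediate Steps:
H(T) = 1 + T**2 (H(T) = T**2 + 1 = 1 + T**2)
A = 3 (A = 4 - 2/2 = 4 - 1*1 = 4 - 1 = 3)
P(z, j) = 3
283*P(0, H(-3)) = 283*3 = 849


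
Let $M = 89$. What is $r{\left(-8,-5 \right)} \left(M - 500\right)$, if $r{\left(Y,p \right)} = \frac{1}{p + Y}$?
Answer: $\frac{411}{13} \approx 31.615$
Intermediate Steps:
$r{\left(Y,p \right)} = \frac{1}{Y + p}$
$r{\left(-8,-5 \right)} \left(M - 500\right) = \frac{89 - 500}{-8 - 5} = \frac{1}{-13} \left(-411\right) = \left(- \frac{1}{13}\right) \left(-411\right) = \frac{411}{13}$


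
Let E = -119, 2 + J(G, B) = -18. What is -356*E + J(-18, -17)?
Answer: 42344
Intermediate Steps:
J(G, B) = -20 (J(G, B) = -2 - 18 = -20)
-356*E + J(-18, -17) = -356*(-119) - 20 = 42364 - 20 = 42344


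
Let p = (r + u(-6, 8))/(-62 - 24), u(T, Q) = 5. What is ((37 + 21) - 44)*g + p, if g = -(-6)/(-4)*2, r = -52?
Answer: -3565/86 ≈ -41.453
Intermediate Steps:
p = 47/86 (p = (-52 + 5)/(-62 - 24) = -47/(-86) = -47*(-1/86) = 47/86 ≈ 0.54651)
g = -3 (g = -(-6)*(-1)/4*2 = -2*3/4*2 = -3/2*2 = -3)
((37 + 21) - 44)*g + p = ((37 + 21) - 44)*(-3) + 47/86 = (58 - 44)*(-3) + 47/86 = 14*(-3) + 47/86 = -42 + 47/86 = -3565/86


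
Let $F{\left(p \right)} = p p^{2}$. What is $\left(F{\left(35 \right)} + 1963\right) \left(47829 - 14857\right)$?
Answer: $1478398536$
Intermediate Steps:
$F{\left(p \right)} = p^{3}$
$\left(F{\left(35 \right)} + 1963\right) \left(47829 - 14857\right) = \left(35^{3} + 1963\right) \left(47829 - 14857\right) = \left(42875 + 1963\right) 32972 = 44838 \cdot 32972 = 1478398536$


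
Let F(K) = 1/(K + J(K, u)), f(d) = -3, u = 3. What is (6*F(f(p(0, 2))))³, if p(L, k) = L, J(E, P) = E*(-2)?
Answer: 8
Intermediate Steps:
J(E, P) = -2*E
F(K) = -1/K (F(K) = 1/(K - 2*K) = 1/(-K) = -1/K)
(6*F(f(p(0, 2))))³ = (6*(-1/(-3)))³ = (6*(-1*(-⅓)))³ = (6*(⅓))³ = 2³ = 8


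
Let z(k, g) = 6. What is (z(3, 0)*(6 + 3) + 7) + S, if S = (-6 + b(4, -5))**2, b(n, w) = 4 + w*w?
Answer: 590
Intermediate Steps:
b(n, w) = 4 + w**2
S = 529 (S = (-6 + (4 + (-5)**2))**2 = (-6 + (4 + 25))**2 = (-6 + 29)**2 = 23**2 = 529)
(z(3, 0)*(6 + 3) + 7) + S = (6*(6 + 3) + 7) + 529 = (6*9 + 7) + 529 = (54 + 7) + 529 = 61 + 529 = 590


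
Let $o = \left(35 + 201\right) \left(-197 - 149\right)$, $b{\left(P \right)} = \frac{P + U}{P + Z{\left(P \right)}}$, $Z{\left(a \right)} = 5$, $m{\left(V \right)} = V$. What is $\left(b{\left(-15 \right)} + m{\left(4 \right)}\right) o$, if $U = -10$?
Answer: $-530764$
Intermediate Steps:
$b{\left(P \right)} = \frac{-10 + P}{5 + P}$ ($b{\left(P \right)} = \frac{P - 10}{P + 5} = \frac{-10 + P}{5 + P}$)
$o = -81656$ ($o = 236 \left(-346\right) = -81656$)
$\left(b{\left(-15 \right)} + m{\left(4 \right)}\right) o = \left(\frac{-10 - 15}{5 - 15} + 4\right) \left(-81656\right) = \left(\frac{1}{-10} \left(-25\right) + 4\right) \left(-81656\right) = \left(\left(- \frac{1}{10}\right) \left(-25\right) + 4\right) \left(-81656\right) = \left(\frac{5}{2} + 4\right) \left(-81656\right) = \frac{13}{2} \left(-81656\right) = -530764$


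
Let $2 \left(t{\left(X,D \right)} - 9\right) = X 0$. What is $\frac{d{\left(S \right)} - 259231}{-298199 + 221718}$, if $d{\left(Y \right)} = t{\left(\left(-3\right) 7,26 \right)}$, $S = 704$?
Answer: $\frac{259222}{76481} \approx 3.3894$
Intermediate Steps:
$t{\left(X,D \right)} = 9$ ($t{\left(X,D \right)} = 9 + \frac{X 0}{2} = 9 + \frac{1}{2} \cdot 0 = 9 + 0 = 9$)
$d{\left(Y \right)} = 9$
$\frac{d{\left(S \right)} - 259231}{-298199 + 221718} = \frac{9 - 259231}{-298199 + 221718} = - \frac{259222}{-76481} = \left(-259222\right) \left(- \frac{1}{76481}\right) = \frac{259222}{76481}$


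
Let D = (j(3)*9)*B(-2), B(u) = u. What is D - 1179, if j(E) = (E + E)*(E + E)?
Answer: -1827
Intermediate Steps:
j(E) = 4*E**2 (j(E) = (2*E)*(2*E) = 4*E**2)
D = -648 (D = ((4*3**2)*9)*(-2) = ((4*9)*9)*(-2) = (36*9)*(-2) = 324*(-2) = -648)
D - 1179 = -648 - 1179 = -1827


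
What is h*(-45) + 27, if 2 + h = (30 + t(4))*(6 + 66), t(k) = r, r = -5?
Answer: -80883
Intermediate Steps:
t(k) = -5
h = 1798 (h = -2 + (30 - 5)*(6 + 66) = -2 + 25*72 = -2 + 1800 = 1798)
h*(-45) + 27 = 1798*(-45) + 27 = -80910 + 27 = -80883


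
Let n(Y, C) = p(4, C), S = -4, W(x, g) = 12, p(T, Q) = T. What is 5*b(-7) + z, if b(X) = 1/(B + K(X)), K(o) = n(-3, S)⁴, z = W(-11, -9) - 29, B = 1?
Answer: -4364/257 ≈ -16.981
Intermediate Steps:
n(Y, C) = 4
z = -17 (z = 12 - 29 = -17)
K(o) = 256 (K(o) = 4⁴ = 256)
b(X) = 1/257 (b(X) = 1/(1 + 256) = 1/257)
5*b(-7) + z = 5*(1/257) - 17 = 5/257 - 17 = -4364/257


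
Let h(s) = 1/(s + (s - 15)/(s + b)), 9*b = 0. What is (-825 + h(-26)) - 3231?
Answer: -2575586/635 ≈ -4056.0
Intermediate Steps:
b = 0 (b = (⅑)*0 = 0)
h(s) = 1/(s + (-15 + s)/s) (h(s) = 1/(s + (s - 15)/(s + 0)) = 1/(s + (-15 + s)/s))
(-825 + h(-26)) - 3231 = (-825 - 26/(-15 - 26 + (-26)²)) - 3231 = (-825 - 26/(-15 - 26 + 676)) - 3231 = (-825 - 26/635) - 3231 = -523901/635 - 3231 = -2575586/635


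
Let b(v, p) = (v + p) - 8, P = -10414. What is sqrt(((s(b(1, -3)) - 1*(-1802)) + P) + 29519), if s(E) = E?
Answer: sqrt(20897) ≈ 144.56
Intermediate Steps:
b(v, p) = -8 + p + v (b(v, p) = (p + v) - 8 = -8 + p + v)
sqrt(((s(b(1, -3)) - 1*(-1802)) + P) + 29519) = sqrt((((-8 - 3 + 1) - 1*(-1802)) - 10414) + 29519) = sqrt(((-10 + 1802) - 10414) + 29519) = sqrt((1792 - 10414) + 29519) = sqrt(-8622 + 29519) = sqrt(20897)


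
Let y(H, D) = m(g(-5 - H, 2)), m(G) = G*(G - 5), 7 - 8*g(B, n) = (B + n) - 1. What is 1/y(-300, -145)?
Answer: 64/95081 ≈ 0.00067311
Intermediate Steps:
g(B, n) = 1 - B/8 - n/8 (g(B, n) = 7/8 - ((B + n) - 1)/8 = 7/8 - (-1 + B + n)/8 = 7/8 + (1/8 - B/8 - n/8) = 1 - B/8 - n/8)
m(G) = G*(-5 + G)
y(H, D) = (-29/8 + H/8)*(11/8 + H/8) (y(H, D) = (1 - (-5 - H)/8 - 1/8*2)*(-5 + (1 - (-5 - H)/8 - 1/8*2)) = (1 + (5/8 + H/8) - 1/4)*(-5 + (1 + (5/8 + H/8) - 1/4)) = (11/8 + H/8)*(-5 + (11/8 + H/8)) = (11/8 + H/8)*(-29/8 + H/8) = (-29/8 + H/8)*(11/8 + H/8))
1/y(-300, -145) = 1/((-11 - 1*(-300))*(29 - 1*(-300))/64) = 1/((-11 + 300)*(29 + 300)/64) = 1/((1/64)*289*329) = 1/(95081/64) = 64/95081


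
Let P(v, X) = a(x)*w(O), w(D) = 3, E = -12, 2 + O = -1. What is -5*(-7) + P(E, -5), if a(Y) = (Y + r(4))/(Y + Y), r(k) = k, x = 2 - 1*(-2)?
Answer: 38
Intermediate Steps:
O = -3 (O = -2 - 1 = -3)
x = 4 (x = 2 + 2 = 4)
a(Y) = (4 + Y)/(2*Y) (a(Y) = (Y + 4)/(Y + Y) = (4 + Y)/((2*Y)) = (4 + Y)*(1/(2*Y)) = (4 + Y)/(2*Y))
P(v, X) = 3 (P(v, X) = ((1/2)*(4 + 4)/4)*3 = ((1/2)*(1/4)*8)*3 = 1*3 = 3)
-5*(-7) + P(E, -5) = -5*(-7) + 3 = 35 + 3 = 38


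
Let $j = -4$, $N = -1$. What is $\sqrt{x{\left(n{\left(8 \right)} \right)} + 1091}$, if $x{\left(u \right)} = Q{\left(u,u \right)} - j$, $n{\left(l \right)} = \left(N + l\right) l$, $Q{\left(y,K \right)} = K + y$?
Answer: $\sqrt{1207} \approx 34.742$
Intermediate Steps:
$n{\left(l \right)} = l \left(-1 + l\right)$ ($n{\left(l \right)} = \left(-1 + l\right) l = l \left(-1 + l\right)$)
$x{\left(u \right)} = 4 + 2 u$ ($x{\left(u \right)} = \left(u + u\right) - -4 = 2 u + 4 = 4 + 2 u$)
$\sqrt{x{\left(n{\left(8 \right)} \right)} + 1091} = \sqrt{\left(4 + 2 \cdot 8 \left(-1 + 8\right)\right) + 1091} = \sqrt{\left(4 + 2 \cdot 8 \cdot 7\right) + 1091} = \sqrt{\left(4 + 2 \cdot 56\right) + 1091} = \sqrt{\left(4 + 112\right) + 1091} = \sqrt{116 + 1091} = \sqrt{1207}$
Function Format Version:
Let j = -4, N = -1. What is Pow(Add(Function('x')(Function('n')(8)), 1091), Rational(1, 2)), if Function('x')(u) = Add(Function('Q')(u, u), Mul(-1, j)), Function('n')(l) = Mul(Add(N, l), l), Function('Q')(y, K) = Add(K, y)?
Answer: Pow(1207, Rational(1, 2)) ≈ 34.742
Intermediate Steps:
Function('n')(l) = Mul(l, Add(-1, l)) (Function('n')(l) = Mul(Add(-1, l), l) = Mul(l, Add(-1, l)))
Function('x')(u) = Add(4, Mul(2, u)) (Function('x')(u) = Add(Add(u, u), Mul(-1, -4)) = Add(Mul(2, u), 4) = Add(4, Mul(2, u)))
Pow(Add(Function('x')(Function('n')(8)), 1091), Rational(1, 2)) = Pow(Add(Add(4, Mul(2, Mul(8, Add(-1, 8)))), 1091), Rational(1, 2)) = Pow(Add(Add(4, Mul(2, Mul(8, 7))), 1091), Rational(1, 2)) = Pow(Add(Add(4, Mul(2, 56)), 1091), Rational(1, 2)) = Pow(Add(Add(4, 112), 1091), Rational(1, 2)) = Pow(Add(116, 1091), Rational(1, 2)) = Pow(1207, Rational(1, 2))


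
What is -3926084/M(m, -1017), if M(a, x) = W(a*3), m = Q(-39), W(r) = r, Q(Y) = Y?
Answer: 3926084/117 ≈ 33556.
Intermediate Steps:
m = -39
M(a, x) = 3*a (M(a, x) = a*3 = 3*a)
-3926084/M(m, -1017) = -3926084/(3*(-39)) = -3926084/(-117) = -3926084*(-1/117) = 3926084/117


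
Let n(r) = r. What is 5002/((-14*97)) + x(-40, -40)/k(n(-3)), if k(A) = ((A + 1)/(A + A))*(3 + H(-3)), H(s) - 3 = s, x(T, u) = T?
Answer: -29661/679 ≈ -43.683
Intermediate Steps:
H(s) = 3 + s
k(A) = 3*(1 + A)/(2*A) (k(A) = ((A + 1)/(A + A))*(3 + (3 - 3)) = ((1 + A)/((2*A)))*(3 + 0) = ((1 + A)*(1/(2*A)))*3 = ((1 + A)/(2*A))*3 = 3*(1 + A)/(2*A))
5002/((-14*97)) + x(-40, -40)/k(n(-3)) = 5002/((-14*97)) - 40*(-2/(1 - 3)) = 5002/(-1358) - 40/1 = 5002*(-1/1358) - 40/1 = -2501/679 - 40*1 = -2501/679 - 40 = -29661/679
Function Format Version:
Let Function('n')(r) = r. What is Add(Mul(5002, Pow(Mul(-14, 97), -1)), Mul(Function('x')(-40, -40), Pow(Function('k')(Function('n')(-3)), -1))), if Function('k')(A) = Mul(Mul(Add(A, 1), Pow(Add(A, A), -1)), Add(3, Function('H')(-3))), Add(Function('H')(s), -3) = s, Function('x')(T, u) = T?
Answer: Rational(-29661, 679) ≈ -43.683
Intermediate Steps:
Function('H')(s) = Add(3, s)
Function('k')(A) = Mul(Rational(3, 2), Pow(A, -1), Add(1, A)) (Function('k')(A) = Mul(Mul(Add(A, 1), Pow(Add(A, A), -1)), Add(3, Add(3, -3))) = Mul(Mul(Add(1, A), Pow(Mul(2, A), -1)), Add(3, 0)) = Mul(Mul(Add(1, A), Mul(Rational(1, 2), Pow(A, -1))), 3) = Mul(Mul(Rational(1, 2), Pow(A, -1), Add(1, A)), 3) = Mul(Rational(3, 2), Pow(A, -1), Add(1, A)))
Add(Mul(5002, Pow(Mul(-14, 97), -1)), Mul(Function('x')(-40, -40), Pow(Function('k')(Function('n')(-3)), -1))) = Add(Mul(5002, Pow(Mul(-14, 97), -1)), Mul(-40, Pow(Mul(Rational(3, 2), Pow(-3, -1), Add(1, -3)), -1))) = Add(Mul(5002, Pow(-1358, -1)), Mul(-40, Pow(Mul(Rational(3, 2), Rational(-1, 3), -2), -1))) = Add(Mul(5002, Rational(-1, 1358)), Mul(-40, Pow(1, -1))) = Add(Rational(-2501, 679), Mul(-40, 1)) = Add(Rational(-2501, 679), -40) = Rational(-29661, 679)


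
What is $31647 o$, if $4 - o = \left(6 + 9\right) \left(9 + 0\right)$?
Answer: $-4145757$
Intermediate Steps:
$o = -131$ ($o = 4 - \left(6 + 9\right) \left(9 + 0\right) = 4 - 15 \cdot 9 = 4 - 135 = -131$)
$31647 o = 31647 \left(-131\right) = -4145757$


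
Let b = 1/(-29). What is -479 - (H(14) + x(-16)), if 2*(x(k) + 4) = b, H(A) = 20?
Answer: -28709/58 ≈ -494.98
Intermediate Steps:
b = -1/29 ≈ -0.034483
x(k) = -233/58 (x(k) = -4 + (½)*(-1/29) = -4 - 1/58 = -233/58)
-479 - (H(14) + x(-16)) = -479 - (20 - 233/58) = -479 - 1*927/58 = -479 - 927/58 = -28709/58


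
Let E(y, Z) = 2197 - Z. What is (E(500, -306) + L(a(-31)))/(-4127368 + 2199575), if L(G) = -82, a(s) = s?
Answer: -2421/1927793 ≈ -0.0012558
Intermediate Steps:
(E(500, -306) + L(a(-31)))/(-4127368 + 2199575) = ((2197 - 1*(-306)) - 82)/(-4127368 + 2199575) = ((2197 + 306) - 82)/(-1927793) = (2503 - 82)*(-1/1927793) = 2421*(-1/1927793) = -2421/1927793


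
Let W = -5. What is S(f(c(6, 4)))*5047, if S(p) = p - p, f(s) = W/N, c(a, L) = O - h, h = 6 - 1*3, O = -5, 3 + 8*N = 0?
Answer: 0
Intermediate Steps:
N = -3/8 (N = -3/8 + (⅛)*0 = -3/8 + 0 = -3/8 ≈ -0.37500)
h = 3 (h = 6 - 3 = 3)
c(a, L) = -8 (c(a, L) = -5 - 1*3 = -5 - 3 = -8)
f(s) = 40/3 (f(s) = -5/(-3/8) = -5*(-8/3) = 40/3)
S(p) = 0
S(f(c(6, 4)))*5047 = 0*5047 = 0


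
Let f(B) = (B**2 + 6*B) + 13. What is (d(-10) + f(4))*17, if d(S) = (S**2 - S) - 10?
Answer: 2601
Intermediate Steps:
d(S) = -10 + S**2 - S
f(B) = 13 + B**2 + 6*B
(d(-10) + f(4))*17 = ((-10 + (-10)**2 - 1*(-10)) + (13 + 4**2 + 6*4))*17 = ((-10 + 100 + 10) + (13 + 16 + 24))*17 = (100 + 53)*17 = 153*17 = 2601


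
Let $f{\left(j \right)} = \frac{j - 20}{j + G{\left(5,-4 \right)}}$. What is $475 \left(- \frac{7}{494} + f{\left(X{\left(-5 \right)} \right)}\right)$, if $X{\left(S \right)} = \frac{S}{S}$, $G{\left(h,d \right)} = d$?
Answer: $\frac{234125}{78} \approx 3001.6$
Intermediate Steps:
$X{\left(S \right)} = 1$
$f{\left(j \right)} = \frac{-20 + j}{-4 + j}$ ($f{\left(j \right)} = \frac{j - 20}{j - 4} = \frac{-20 + j}{-4 + j}$)
$475 \left(- \frac{7}{494} + f{\left(X{\left(-5 \right)} \right)}\right) = 475 \left(- \frac{7}{494} + \frac{-20 + 1}{-4 + 1}\right) = 475 \left(\left(-7\right) \frac{1}{494} + \frac{1}{-3} \left(-19\right)\right) = 475 \left(- \frac{7}{494} - - \frac{19}{3}\right) = 475 \left(- \frac{7}{494} + \frac{19}{3}\right) = 475 \cdot \frac{9365}{1482} = \frac{234125}{78}$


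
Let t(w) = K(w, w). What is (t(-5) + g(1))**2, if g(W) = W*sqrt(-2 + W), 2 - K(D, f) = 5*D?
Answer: (27 + I)**2 ≈ 728.0 + 54.0*I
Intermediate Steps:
K(D, f) = 2 - 5*D
t(w) = 2 - 5*w
(t(-5) + g(1))**2 = ((2 - 5*(-5)) + 1*sqrt(-2 + 1))**2 = ((2 + 25) + 1*sqrt(-1))**2 = (27 + 1*I)**2 = (27 + I)**2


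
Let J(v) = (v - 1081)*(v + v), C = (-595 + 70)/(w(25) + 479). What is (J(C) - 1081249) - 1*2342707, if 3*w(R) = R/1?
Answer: -3656765458957/1068722 ≈ -3.4216e+6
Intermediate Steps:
w(R) = R/3 (w(R) = (R/1)/3 = (R*1)/3 = R/3)
C = -1575/1462 (C = (-595 + 70)/((⅓)*25 + 479) = -525/(25/3 + 479) = -525/1462/3 = -525*3/1462 = -1575/1462 ≈ -1.0773)
J(v) = 2*v*(-1081 + v) (J(v) = (-1081 + v)*(2*v) = 2*v*(-1081 + v))
(J(C) - 1081249) - 1*2342707 = (2*(-1575/1462)*(-1081 - 1575/1462) - 1081249) - 1*2342707 = (2*(-1575/1462)*(-1581997/1462) - 1081249) - 2342707 = (2491645275/1068722 - 1081249) - 2342707 = -1153062948503/1068722 - 2342707 = -3656765458957/1068722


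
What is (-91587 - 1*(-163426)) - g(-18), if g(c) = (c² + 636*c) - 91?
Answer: 83054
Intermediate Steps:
g(c) = -91 + c² + 636*c
(-91587 - 1*(-163426)) - g(-18) = (-91587 - 1*(-163426)) - (-91 + (-18)² + 636*(-18)) = (-91587 + 163426) - (-91 + 324 - 11448) = 71839 - 1*(-11215) = 71839 + 11215 = 83054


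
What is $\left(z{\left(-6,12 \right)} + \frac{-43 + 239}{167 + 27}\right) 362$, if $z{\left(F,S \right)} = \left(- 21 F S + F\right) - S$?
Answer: $\frac{52495792}{97} \approx 5.4119 \cdot 10^{5}$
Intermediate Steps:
$z{\left(F,S \right)} = F - S - 21 F S$ ($z{\left(F,S \right)} = \left(- 21 F S + F\right) - S = \left(F - 21 F S\right) - S = F - S - 21 F S$)
$\left(z{\left(-6,12 \right)} + \frac{-43 + 239}{167 + 27}\right) 362 = \left(\left(-6 - 12 - \left(-126\right) 12\right) + \frac{-43 + 239}{167 + 27}\right) 362 = \left(\left(-6 - 12 + 1512\right) + \frac{196}{194}\right) 362 = \left(1494 + 196 \cdot \frac{1}{194}\right) 362 = \left(1494 + \frac{98}{97}\right) 362 = \frac{145016}{97} \cdot 362 = \frac{52495792}{97}$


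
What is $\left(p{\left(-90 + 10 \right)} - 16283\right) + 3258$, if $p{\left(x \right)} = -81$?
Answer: $-13106$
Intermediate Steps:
$\left(p{\left(-90 + 10 \right)} - 16283\right) + 3258 = \left(-81 - 16283\right) + 3258 = -16364 + 3258 = -13106$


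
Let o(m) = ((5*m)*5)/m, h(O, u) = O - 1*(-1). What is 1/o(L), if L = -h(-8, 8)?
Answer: 1/25 ≈ 0.040000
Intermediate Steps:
h(O, u) = 1 + O (h(O, u) = O + 1 = 1 + O)
L = 7 (L = -(1 - 8) = -1*(-7) = 7)
o(m) = 25 (o(m) = (25*m)/m = 25)
1/o(L) = 1/25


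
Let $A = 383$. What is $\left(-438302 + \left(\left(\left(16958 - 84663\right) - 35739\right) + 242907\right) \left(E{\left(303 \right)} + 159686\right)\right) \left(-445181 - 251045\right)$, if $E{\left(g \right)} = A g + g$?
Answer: $-26802368149971992$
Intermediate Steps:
$E{\left(g \right)} = 384 g$ ($E{\left(g \right)} = 383 g + g = 384 g$)
$\left(-438302 + \left(\left(\left(16958 - 84663\right) - 35739\right) + 242907\right) \left(E{\left(303 \right)} + 159686\right)\right) \left(-445181 - 251045\right) = \left(-438302 + \left(\left(\left(16958 - 84663\right) - 35739\right) + 242907\right) \left(384 \cdot 303 + 159686\right)\right) \left(-445181 - 251045\right) = \left(-438302 + \left(\left(-67705 - 35739\right) + 242907\right) \left(116352 + 159686\right)\right) \left(-696226\right) = \left(-438302 + \left(-103444 + 242907\right) 276038\right) \left(-696226\right) = \left(-438302 + 139463 \cdot 276038\right) \left(-696226\right) = \left(-438302 + 38497087594\right) \left(-696226\right) = 38496649292 \left(-696226\right) = -26802368149971992$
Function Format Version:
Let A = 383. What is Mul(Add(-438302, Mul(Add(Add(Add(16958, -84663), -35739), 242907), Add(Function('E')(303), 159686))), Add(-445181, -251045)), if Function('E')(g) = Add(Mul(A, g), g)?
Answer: -26802368149971992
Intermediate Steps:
Function('E')(g) = Mul(384, g) (Function('E')(g) = Add(Mul(383, g), g) = Mul(384, g))
Mul(Add(-438302, Mul(Add(Add(Add(16958, -84663), -35739), 242907), Add(Function('E')(303), 159686))), Add(-445181, -251045)) = Mul(Add(-438302, Mul(Add(Add(Add(16958, -84663), -35739), 242907), Add(Mul(384, 303), 159686))), Add(-445181, -251045)) = Mul(Add(-438302, Mul(Add(Add(-67705, -35739), 242907), Add(116352, 159686))), -696226) = Mul(Add(-438302, Mul(Add(-103444, 242907), 276038)), -696226) = Mul(Add(-438302, Mul(139463, 276038)), -696226) = Mul(Add(-438302, 38497087594), -696226) = Mul(38496649292, -696226) = -26802368149971992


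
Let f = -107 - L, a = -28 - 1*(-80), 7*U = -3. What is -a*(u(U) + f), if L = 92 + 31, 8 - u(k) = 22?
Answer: 12688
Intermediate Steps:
U = -3/7 (U = (⅐)*(-3) = -3/7 ≈ -0.42857)
u(k) = -14 (u(k) = 8 - 1*22 = 8 - 22 = -14)
L = 123
a = 52 (a = -28 + 80 = 52)
f = -230 (f = -107 - 1*123 = -107 - 123 = -230)
-a*(u(U) + f) = -52*(-14 - 230) = -52*(-244) = -1*(-12688) = 12688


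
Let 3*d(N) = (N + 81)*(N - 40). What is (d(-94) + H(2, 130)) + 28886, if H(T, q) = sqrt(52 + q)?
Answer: 88400/3 + sqrt(182) ≈ 29480.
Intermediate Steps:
d(N) = (-40 + N)*(81 + N)/3 (d(N) = ((N + 81)*(N - 40))/3 = ((81 + N)*(-40 + N))/3 = ((-40 + N)*(81 + N))/3 = (-40 + N)*(81 + N)/3)
(d(-94) + H(2, 130)) + 28886 = ((-1080 + (1/3)*(-94)**2 + (41/3)*(-94)) + sqrt(52 + 130)) + 28886 = ((-1080 + (1/3)*8836 - 3854/3) + sqrt(182)) + 28886 = ((-1080 + 8836/3 - 3854/3) + sqrt(182)) + 28886 = (1742/3 + sqrt(182)) + 28886 = 88400/3 + sqrt(182)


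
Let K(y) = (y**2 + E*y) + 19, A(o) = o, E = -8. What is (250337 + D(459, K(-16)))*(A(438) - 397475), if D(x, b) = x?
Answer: -99575291452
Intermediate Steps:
K(y) = 19 + y**2 - 8*y (K(y) = (y**2 - 8*y) + 19 = 19 + y**2 - 8*y)
(250337 + D(459, K(-16)))*(A(438) - 397475) = (250337 + 459)*(438 - 397475) = 250796*(-397037) = -99575291452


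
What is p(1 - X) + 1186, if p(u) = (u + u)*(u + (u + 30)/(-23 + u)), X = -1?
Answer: 24946/21 ≈ 1187.9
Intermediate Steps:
p(u) = 2*u*(u + (30 + u)/(-23 + u)) (p(u) = (2*u)*(u + (30 + u)/(-23 + u)) = 2*u*(u + (30 + u)/(-23 + u)))
p(1 - X) + 1186 = 2*(1 - 1*(-1))*(30 + (1 - 1*(-1))**2 - 22*(1 - 1*(-1)))/(-23 + (1 - 1*(-1))) + 1186 = 2*(1 + 1)*(30 + (1 + 1)**2 - 22*(1 + 1))/(-23 + (1 + 1)) + 1186 = 2*2*(30 + 2**2 - 22*2)/(-23 + 2) + 1186 = 2*2*(30 + 4 - 44)/(-21) + 1186 = 2*2*(-1/21)*(-10) + 1186 = 40/21 + 1186 = 24946/21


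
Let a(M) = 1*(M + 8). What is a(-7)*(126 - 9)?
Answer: 117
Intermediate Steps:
a(M) = 8 + M (a(M) = 1*(8 + M) = 8 + M)
a(-7)*(126 - 9) = (8 - 7)*(126 - 9) = 1*117 = 117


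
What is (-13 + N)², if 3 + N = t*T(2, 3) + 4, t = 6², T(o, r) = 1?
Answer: 576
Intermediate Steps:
t = 36
N = 37 (N = -3 + (36*1 + 4) = -3 + (36 + 4) = -3 + 40 = 37)
(-13 + N)² = (-13 + 37)² = 24² = 576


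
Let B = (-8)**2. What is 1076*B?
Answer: 68864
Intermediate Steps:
B = 64
1076*B = 1076*64 = 68864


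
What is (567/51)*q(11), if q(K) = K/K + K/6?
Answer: 63/2 ≈ 31.500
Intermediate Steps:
q(K) = 1 + K/6 (q(K) = 1 + K*(⅙) = 1 + K/6)
(567/51)*q(11) = (567/51)*(1 + (⅙)*11) = (567*(1/51))*(1 + 11/6) = (189/17)*(17/6) = 63/2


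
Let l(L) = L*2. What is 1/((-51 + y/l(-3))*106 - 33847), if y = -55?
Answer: -3/114844 ≈ -2.6122e-5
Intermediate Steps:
l(L) = 2*L
1/((-51 + y/l(-3))*106 - 33847) = 1/((-51 - 55/(2*(-3)))*106 - 33847) = 1/((-51 - 55/(-6))*106 - 33847) = 1/((-51 - 55*(-1/6))*106 - 33847) = 1/((-51 + 55/6)*106 - 33847) = 1/(-251/6*106 - 33847) = 1/(-13303/3 - 33847) = 1/(-114844/3) = -3/114844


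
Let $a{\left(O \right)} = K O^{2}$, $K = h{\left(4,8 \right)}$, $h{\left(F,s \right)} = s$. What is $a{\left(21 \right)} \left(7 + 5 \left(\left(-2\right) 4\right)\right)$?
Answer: $-116424$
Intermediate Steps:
$K = 8$
$a{\left(O \right)} = 8 O^{2}$
$a{\left(21 \right)} \left(7 + 5 \left(\left(-2\right) 4\right)\right) = 8 \cdot 21^{2} \left(7 + 5 \left(\left(-2\right) 4\right)\right) = 8 \cdot 441 \left(7 + 5 \left(-8\right)\right) = 3528 \left(7 - 40\right) = 3528 \left(-33\right) = -116424$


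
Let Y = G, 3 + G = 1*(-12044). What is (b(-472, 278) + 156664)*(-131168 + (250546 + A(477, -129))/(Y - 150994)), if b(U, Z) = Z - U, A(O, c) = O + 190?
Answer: -3366457866280814/163041 ≈ -2.0648e+10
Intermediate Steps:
A(O, c) = 190 + O
G = -12047 (G = -3 + 1*(-12044) = -3 - 12044 = -12047)
Y = -12047
(b(-472, 278) + 156664)*(-131168 + (250546 + A(477, -129))/(Y - 150994)) = ((278 - 1*(-472)) + 156664)*(-131168 + (250546 + (190 + 477))/(-12047 - 150994)) = ((278 + 472) + 156664)*(-131168 + (250546 + 667)/(-163041)) = (750 + 156664)*(-131168 + 251213*(-1/163041)) = 157414*(-131168 - 251213/163041) = 157414*(-21386013101/163041) = -3366457866280814/163041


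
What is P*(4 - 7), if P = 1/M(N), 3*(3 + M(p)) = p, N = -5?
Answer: 9/14 ≈ 0.64286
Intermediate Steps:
M(p) = -3 + p/3
P = -3/14 (P = 1/(-3 + (⅓)*(-5)) = 1/(-3 - 5/3) = 1/(-14/3) = -3/14 ≈ -0.21429)
P*(4 - 7) = -3*(4 - 7)/14 = -3/14*(-3) = 9/14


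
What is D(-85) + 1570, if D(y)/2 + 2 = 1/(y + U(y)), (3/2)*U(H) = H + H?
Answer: 931764/595 ≈ 1566.0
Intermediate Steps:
U(H) = 4*H/3 (U(H) = 2*(H + H)/3 = 2*(2*H)/3 = 4*H/3)
D(y) = -4 + 6/(7*y) (D(y) = -4 + 2/(y + 4*y/3) = -4 + 2/((7*y/3)) = -4 + 2*(3/(7*y)) = -4 + 6/(7*y))
D(-85) + 1570 = (-4 + (6/7)/(-85)) + 1570 = (-4 + (6/7)*(-1/85)) + 1570 = (-4 - 6/595) + 1570 = -2386/595 + 1570 = 931764/595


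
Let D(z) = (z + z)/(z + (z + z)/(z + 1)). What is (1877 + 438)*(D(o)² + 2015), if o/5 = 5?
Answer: 228962760/49 ≈ 4.6727e+6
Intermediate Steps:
o = 25 (o = 5*5 = 25)
D(z) = 2*z/(z + 2*z/(1 + z)) (D(z) = (2*z)/(z + (2*z)/(1 + z)) = (2*z)/(z + 2*z/(1 + z)) = 2*z/(z + 2*z/(1 + z)))
(1877 + 438)*(D(o)² + 2015) = (1877 + 438)*((2*(1 + 25)/(3 + 25))² + 2015) = 2315*((2*26/28)² + 2015) = 2315*((2*(1/28)*26)² + 2015) = 2315*((13/7)² + 2015) = 2315*(169/49 + 2015) = 2315*(98904/49) = 228962760/49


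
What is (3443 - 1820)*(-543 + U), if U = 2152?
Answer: 2611407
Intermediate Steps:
(3443 - 1820)*(-543 + U) = (3443 - 1820)*(-543 + 2152) = 1623*1609 = 2611407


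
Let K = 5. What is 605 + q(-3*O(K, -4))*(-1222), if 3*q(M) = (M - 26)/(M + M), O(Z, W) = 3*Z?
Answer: 38294/135 ≈ 283.66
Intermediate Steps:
q(M) = (-26 + M)/(6*M) (q(M) = ((M - 26)/(M + M))/3 = ((-26 + M)/((2*M)))/3 = ((-26 + M)*(1/(2*M)))/3 = ((-26 + M)/(2*M))/3 = (-26 + M)/(6*M))
605 + q(-3*O(K, -4))*(-1222) = 605 + ((-26 - 9*5)/(6*((-9*5))))*(-1222) = 605 + ((-26 - 3*15)/(6*((-3*15))))*(-1222) = 605 + ((1/6)*(-26 - 45)/(-45))*(-1222) = 605 + ((1/6)*(-1/45)*(-71))*(-1222) = 605 + (71/270)*(-1222) = 605 - 43381/135 = 38294/135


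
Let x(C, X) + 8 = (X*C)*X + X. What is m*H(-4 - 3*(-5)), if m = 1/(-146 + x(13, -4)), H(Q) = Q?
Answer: 11/50 ≈ 0.22000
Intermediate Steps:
x(C, X) = -8 + X + C*X**2 (x(C, X) = -8 + ((X*C)*X + X) = -8 + ((C*X)*X + X) = -8 + (C*X**2 + X) = -8 + (X + C*X**2) = -8 + X + C*X**2)
m = 1/50 (m = 1/(-146 + (-8 - 4 + 13*(-4)**2)) = 1/(-146 + (-8 - 4 + 13*16)) = 1/(-146 + (-8 - 4 + 208)) = 1/(-146 + 196) = 1/50 ≈ 0.020000)
m*H(-4 - 3*(-5)) = (-4 - 3*(-5))/50 = (-4 + 15)/50 = (1/50)*11 = 11/50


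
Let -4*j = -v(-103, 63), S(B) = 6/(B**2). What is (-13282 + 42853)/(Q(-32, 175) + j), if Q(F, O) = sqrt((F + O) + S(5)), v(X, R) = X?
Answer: -304581300/207929 - 2365680*sqrt(3581)/207929 ≈ -2145.7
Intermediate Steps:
S(B) = 6/B**2
Q(F, O) = sqrt(6/25 + F + O) (Q(F, O) = sqrt((F + O) + 6/5**2) = sqrt((F + O) + 6*(1/25)) = sqrt((F + O) + 6/25) = sqrt(6/25 + F + O))
j = -103/4 (j = -(-1)*(-103)/4 = -1/4*103 = -103/4 ≈ -25.750)
(-13282 + 42853)/(Q(-32, 175) + j) = (-13282 + 42853)/(sqrt(6 + 25*(-32) + 25*175)/5 - 103/4) = 29571/(sqrt(6 - 800 + 4375)/5 - 103/4) = 29571/(sqrt(3581)/5 - 103/4) = 29571/(-103/4 + sqrt(3581)/5)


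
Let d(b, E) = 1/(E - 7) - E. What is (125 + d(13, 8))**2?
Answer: 13924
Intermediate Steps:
d(b, E) = 1/(-7 + E) - E
(125 + d(13, 8))**2 = (125 + (1 - 1*8**2 + 7*8)/(-7 + 8))**2 = (125 + (1 - 1*64 + 56)/1)**2 = (125 + 1*(1 - 64 + 56))**2 = (125 + 1*(-7))**2 = (125 - 7)**2 = 118**2 = 13924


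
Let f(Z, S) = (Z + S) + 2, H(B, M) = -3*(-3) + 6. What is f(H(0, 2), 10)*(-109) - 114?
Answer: -3057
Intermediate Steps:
H(B, M) = 15 (H(B, M) = 9 + 6 = 15)
f(Z, S) = 2 + S + Z (f(Z, S) = (S + Z) + 2 = 2 + S + Z)
f(H(0, 2), 10)*(-109) - 114 = (2 + 10 + 15)*(-109) - 114 = 27*(-109) - 114 = -2943 - 114 = -3057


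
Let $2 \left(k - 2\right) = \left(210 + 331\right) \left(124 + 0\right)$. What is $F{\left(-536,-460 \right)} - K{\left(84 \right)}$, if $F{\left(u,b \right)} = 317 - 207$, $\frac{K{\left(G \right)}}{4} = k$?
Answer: $-134066$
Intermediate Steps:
$k = 33544$ ($k = 2 + \frac{\left(210 + 331\right) \left(124 + 0\right)}{2} = 2 + \frac{541 \cdot 124}{2} = 2 + \frac{1}{2} \cdot 67084 = 2 + 33542 = 33544$)
$K{\left(G \right)} = 134176$ ($K{\left(G \right)} = 4 \cdot 33544 = 134176$)
$F{\left(u,b \right)} = 110$ ($F{\left(u,b \right)} = 317 - 207 = 110$)
$F{\left(-536,-460 \right)} - K{\left(84 \right)} = 110 - 134176 = -134066$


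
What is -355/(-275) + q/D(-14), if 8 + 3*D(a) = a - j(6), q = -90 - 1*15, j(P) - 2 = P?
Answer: 1297/110 ≈ 11.791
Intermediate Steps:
j(P) = 2 + P
q = -105 (q = -90 - 15 = -105)
D(a) = -16/3 + a/3 (D(a) = -8/3 + (a - (2 + 6))/3 = -8/3 + (a - 1*8)/3 = -8/3 + (a - 8)/3 = -8/3 + (-8 + a)/3 = -8/3 + (-8/3 + a/3) = -16/3 + a/3)
-355/(-275) + q/D(-14) = -355/(-275) - 105/(-16/3 + (⅓)*(-14)) = -355*(-1/275) - 105/(-16/3 - 14/3) = 71/55 - 105/(-10) = 71/55 - 105*(-⅒) = 71/55 + 21/2 = 1297/110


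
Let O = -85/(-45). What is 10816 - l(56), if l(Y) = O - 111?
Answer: 98326/9 ≈ 10925.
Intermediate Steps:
O = 17/9 (O = -85*(-1/45) = 17/9 ≈ 1.8889)
l(Y) = -982/9 (l(Y) = 17/9 - 111 = -982/9)
10816 - l(56) = 10816 - 1*(-982/9) = 10816 + 982/9 = 98326/9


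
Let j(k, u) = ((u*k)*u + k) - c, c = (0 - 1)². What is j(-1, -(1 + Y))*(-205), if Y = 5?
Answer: 7790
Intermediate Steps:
c = 1 (c = (-1)² = 1)
j(k, u) = -1 + k + k*u² (j(k, u) = ((u*k)*u + k) - 1*1 = ((k*u)*u + k) - 1 = (k*u² + k) - 1 = (k + k*u²) - 1 = -1 + k + k*u²)
j(-1, -(1 + Y))*(-205) = (-1 - 1 - (-(1 + 5))²)*(-205) = (-1 - 1 - (-1*6)²)*(-205) = (-1 - 1 - 1*(-6)²)*(-205) = (-1 - 1 - 1*36)*(-205) = (-1 - 1 - 36)*(-205) = -38*(-205) = 7790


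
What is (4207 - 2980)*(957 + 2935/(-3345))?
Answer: 261615214/223 ≈ 1.1732e+6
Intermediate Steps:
(4207 - 2980)*(957 + 2935/(-3345)) = 1227*(957 + 2935*(-1/3345)) = 1227*(957 - 587/669) = 1227*(639646/669) = 261615214/223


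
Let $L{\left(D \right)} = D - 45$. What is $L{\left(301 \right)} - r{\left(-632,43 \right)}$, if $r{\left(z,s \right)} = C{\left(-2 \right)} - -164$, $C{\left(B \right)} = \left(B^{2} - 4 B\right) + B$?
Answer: $82$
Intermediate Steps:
$L{\left(D \right)} = -45 + D$
$C{\left(B \right)} = B^{2} - 3 B$
$r{\left(z,s \right)} = 174$ ($r{\left(z,s \right)} = - 2 \left(-3 - 2\right) - -164 = \left(-2\right) \left(-5\right) + 164 = 10 + 164 = 174$)
$L{\left(301 \right)} - r{\left(-632,43 \right)} = \left(-45 + 301\right) - 174 = 256 - 174 = 82$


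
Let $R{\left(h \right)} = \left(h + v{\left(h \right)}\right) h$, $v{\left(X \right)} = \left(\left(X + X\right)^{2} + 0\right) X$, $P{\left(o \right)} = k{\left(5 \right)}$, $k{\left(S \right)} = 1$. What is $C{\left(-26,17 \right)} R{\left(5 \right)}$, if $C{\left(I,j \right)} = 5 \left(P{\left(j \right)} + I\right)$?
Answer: $-315625$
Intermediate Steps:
$P{\left(o \right)} = 1$
$C{\left(I,j \right)} = 5 + 5 I$ ($C{\left(I,j \right)} = 5 \left(1 + I\right) = 5 + 5 I$)
$v{\left(X \right)} = 4 X^{3}$ ($v{\left(X \right)} = \left(\left(2 X\right)^{2} + 0\right) X = \left(4 X^{2} + 0\right) X = 4 X^{2} X = 4 X^{3}$)
$R{\left(h \right)} = h \left(h + 4 h^{3}\right)$ ($R{\left(h \right)} = \left(h + 4 h^{3}\right) h = h \left(h + 4 h^{3}\right)$)
$C{\left(-26,17 \right)} R{\left(5 \right)} = \left(5 + 5 \left(-26\right)\right) \left(5^{2} + 4 \cdot 5^{4}\right) = \left(5 - 130\right) \left(25 + 4 \cdot 625\right) = - 125 \left(25 + 2500\right) = \left(-125\right) 2525 = -315625$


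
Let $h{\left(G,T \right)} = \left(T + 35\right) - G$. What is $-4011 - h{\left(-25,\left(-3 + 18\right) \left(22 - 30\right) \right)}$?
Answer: $-3951$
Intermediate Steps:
$h{\left(G,T \right)} = 35 + T - G$ ($h{\left(G,T \right)} = \left(35 + T\right) - G = 35 + T - G$)
$-4011 - h{\left(-25,\left(-3 + 18\right) \left(22 - 30\right) \right)} = -4011 - \left(35 + \left(-3 + 18\right) \left(22 - 30\right) - -25\right) = -4011 - \left(35 + 15 \left(-8\right) + 25\right) = -4011 - \left(35 - 120 + 25\right) = -4011 - -60 = -4011 + 60 = -3951$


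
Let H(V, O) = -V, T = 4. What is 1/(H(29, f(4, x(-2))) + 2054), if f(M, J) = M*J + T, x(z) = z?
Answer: 1/2025 ≈ 0.00049383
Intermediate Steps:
f(M, J) = 4 + J*M (f(M, J) = M*J + 4 = J*M + 4 = 4 + J*M)
1/(H(29, f(4, x(-2))) + 2054) = 1/(-1*29 + 2054) = 1/(-29 + 2054) = 1/2025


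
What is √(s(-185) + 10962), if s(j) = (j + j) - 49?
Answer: √10543 ≈ 102.68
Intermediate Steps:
s(j) = -49 + 2*j (s(j) = 2*j - 49 = -49 + 2*j)
√(s(-185) + 10962) = √((-49 + 2*(-185)) + 10962) = √((-49 - 370) + 10962) = √(-419 + 10962) = √10543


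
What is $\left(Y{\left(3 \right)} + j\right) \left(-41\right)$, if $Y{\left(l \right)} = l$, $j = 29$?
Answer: $-1312$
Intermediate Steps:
$\left(Y{\left(3 \right)} + j\right) \left(-41\right) = \left(3 + 29\right) \left(-41\right) = 32 \left(-41\right) = -1312$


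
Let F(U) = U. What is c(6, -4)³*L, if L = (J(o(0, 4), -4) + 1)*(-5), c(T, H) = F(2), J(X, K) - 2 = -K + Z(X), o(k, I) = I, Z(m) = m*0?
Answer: -280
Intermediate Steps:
Z(m) = 0
J(X, K) = 2 - K (J(X, K) = 2 + (-K + 0) = 2 - K)
c(T, H) = 2
L = -35 (L = ((2 - 1*(-4)) + 1)*(-5) = ((2 + 4) + 1)*(-5) = (6 + 1)*(-5) = 7*(-5) = -35)
c(6, -4)³*L = 2³*(-35) = 8*(-35) = -280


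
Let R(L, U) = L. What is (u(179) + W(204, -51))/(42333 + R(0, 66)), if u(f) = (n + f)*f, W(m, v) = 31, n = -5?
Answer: 31177/42333 ≈ 0.73647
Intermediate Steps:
u(f) = f*(-5 + f) (u(f) = (-5 + f)*f = f*(-5 + f))
(u(179) + W(204, -51))/(42333 + R(0, 66)) = (179*(-5 + 179) + 31)/(42333 + 0) = (179*174 + 31)/42333 = (31146 + 31)*(1/42333) = 31177*(1/42333) = 31177/42333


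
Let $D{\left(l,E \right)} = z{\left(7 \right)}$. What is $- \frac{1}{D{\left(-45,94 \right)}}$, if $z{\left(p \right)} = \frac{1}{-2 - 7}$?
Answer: $9$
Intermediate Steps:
$z{\left(p \right)} = - \frac{1}{9}$ ($z{\left(p \right)} = \frac{1}{-9} = - \frac{1}{9}$)
$D{\left(l,E \right)} = - \frac{1}{9}$
$- \frac{1}{D{\left(-45,94 \right)}} = - \frac{1}{- \frac{1}{9}} = \left(-1\right) \left(-9\right) = 9$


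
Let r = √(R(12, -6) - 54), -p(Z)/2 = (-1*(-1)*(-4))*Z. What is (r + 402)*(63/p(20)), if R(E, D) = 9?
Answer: 12663/80 + 189*I*√5/160 ≈ 158.29 + 2.6414*I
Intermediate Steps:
p(Z) = 8*Z (p(Z) = -2*-1*(-1)*(-4)*Z = -2*1*(-4)*Z = -(-8)*Z = 8*Z)
r = 3*I*√5 (r = √(9 - 54) = √(-45) = 3*I*√5 ≈ 6.7082*I)
(r + 402)*(63/p(20)) = (3*I*√5 + 402)*(63/((8*20))) = (402 + 3*I*√5)*(63/160) = 12663/80 + 189*I*√5/160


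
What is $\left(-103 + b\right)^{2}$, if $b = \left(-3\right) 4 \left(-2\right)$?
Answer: $6241$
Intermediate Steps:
$b = 24$ ($b = \left(-12\right) \left(-2\right) = 24$)
$\left(-103 + b\right)^{2} = \left(-103 + 24\right)^{2} = \left(-79\right)^{2} = 6241$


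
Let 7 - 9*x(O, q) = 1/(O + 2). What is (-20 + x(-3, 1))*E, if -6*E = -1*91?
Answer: -7826/27 ≈ -289.85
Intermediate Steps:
x(O, q) = 7/9 - 1/(9*(2 + O)) (x(O, q) = 7/9 - 1/(9*(O + 2)) = 7/9 - 1/(9*(2 + O)))
E = 91/6 (E = -(-1)*91/6 = -⅙*(-91) = 91/6 ≈ 15.167)
(-20 + x(-3, 1))*E = (-20 + (13 + 7*(-3))/(9*(2 - 3)))*(91/6) = (-20 + (⅑)*(13 - 21)/(-1))*(91/6) = (-20 + (⅑)*(-1)*(-8))*(91/6) = (-20 + 8/9)*(91/6) = -172/9*91/6 = -7826/27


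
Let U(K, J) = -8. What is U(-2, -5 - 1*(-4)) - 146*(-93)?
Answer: 13570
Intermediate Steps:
U(-2, -5 - 1*(-4)) - 146*(-93) = -8 - 146*(-93) = -8 + 13578 = 13570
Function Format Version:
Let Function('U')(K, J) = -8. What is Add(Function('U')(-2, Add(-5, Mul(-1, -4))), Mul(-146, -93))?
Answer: 13570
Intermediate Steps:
Add(Function('U')(-2, Add(-5, Mul(-1, -4))), Mul(-146, -93)) = Add(-8, Mul(-146, -93)) = Add(-8, 13578) = 13570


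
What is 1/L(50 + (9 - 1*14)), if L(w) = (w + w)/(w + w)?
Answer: 1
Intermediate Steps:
L(w) = 1 (L(w) = (2*w)/((2*w)) = (2*w)*(1/(2*w)) = 1)
1/L(50 + (9 - 1*14)) = 1/1 = 1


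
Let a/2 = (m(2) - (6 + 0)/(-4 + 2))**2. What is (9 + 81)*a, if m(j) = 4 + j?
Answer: 14580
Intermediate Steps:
a = 162 (a = 2*((4 + 2) - (6 + 0)/(-4 + 2))**2 = 2*(6 - 6/(-2))**2 = 2*(6 - 6*(-1)/2)**2 = 2*(6 - 1*(-3))**2 = 2*(6 + 3)**2 = 2*9**2 = 2*81 = 162)
(9 + 81)*a = (9 + 81)*162 = 90*162 = 14580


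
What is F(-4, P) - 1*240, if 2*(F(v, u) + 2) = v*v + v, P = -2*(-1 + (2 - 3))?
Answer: -236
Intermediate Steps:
P = 4 (P = -2*(-1 - 1) = -2*(-2) = 4)
F(v, u) = -2 + v/2 + v²/2 (F(v, u) = -2 + (v*v + v)/2 = -2 + (v² + v)/2 = -2 + (v + v²)/2 = -2 + (v/2 + v²/2) = -2 + v/2 + v²/2)
F(-4, P) - 1*240 = (-2 + (½)*(-4) + (½)*(-4)²) - 1*240 = (-2 - 2 + (½)*16) - 240 = (-2 - 2 + 8) - 240 = 4 - 240 = -236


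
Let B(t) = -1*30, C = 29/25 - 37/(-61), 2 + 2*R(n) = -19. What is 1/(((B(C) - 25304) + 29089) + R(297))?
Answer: 2/7489 ≈ 0.00026706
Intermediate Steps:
R(n) = -21/2 (R(n) = -1 + (½)*(-19) = -1 - 19/2 = -21/2)
C = 2694/1525 (C = 29*(1/25) - 37*(-1/61) = 29/25 + 37/61 = 2694/1525 ≈ 1.7666)
B(t) = -30
1/(((B(C) - 25304) + 29089) + R(297)) = 1/(((-30 - 25304) + 29089) - 21/2) = 1/((-25334 + 29089) - 21/2) = 1/(3755 - 21/2) = 1/(7489/2) = 2/7489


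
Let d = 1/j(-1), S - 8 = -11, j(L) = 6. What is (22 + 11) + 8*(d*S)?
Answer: 29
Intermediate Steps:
S = -3 (S = 8 - 11 = -3)
d = 1/6 ≈ 0.16667
(22 + 11) + 8*(d*S) = (22 + 11) + 8*((1/6)*(-3)) = 33 + 8*(-1/2) = 33 - 4 = 29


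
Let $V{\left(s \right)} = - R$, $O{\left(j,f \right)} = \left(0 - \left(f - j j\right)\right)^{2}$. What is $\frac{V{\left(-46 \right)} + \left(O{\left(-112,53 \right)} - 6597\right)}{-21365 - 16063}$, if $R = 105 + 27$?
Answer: $- \frac{39004588}{9357} \approx -4168.5$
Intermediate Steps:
$R = 132$
$O{\left(j,f \right)} = \left(j^{2} - f\right)^{2}$ ($O{\left(j,f \right)} = \left(0 - \left(f - j^{2}\right)\right)^{2} = \left(j^{2} - f\right)^{2}$)
$V{\left(s \right)} = -132$ ($V{\left(s \right)} = \left(-1\right) 132 = -132$)
$\frac{V{\left(-46 \right)} + \left(O{\left(-112,53 \right)} - 6597\right)}{-21365 - 16063} = \frac{-132 + \left(\left(53 - \left(-112\right)^{2}\right)^{2} - 6597\right)}{-21365 - 16063} = \frac{-132 - \left(6597 - \left(53 - 12544\right)^{2}\right)}{-37428} = \left(-132 - \left(6597 - \left(53 - 12544\right)^{2}\right)\right) \left(- \frac{1}{37428}\right) = \left(-132 - \left(6597 - \left(-12491\right)^{2}\right)\right) \left(- \frac{1}{37428}\right) = \left(-132 + \left(156025081 - 6597\right)\right) \left(- \frac{1}{37428}\right) = \left(-132 + 156018484\right) \left(- \frac{1}{37428}\right) = 156018352 \left(- \frac{1}{37428}\right) = - \frac{39004588}{9357}$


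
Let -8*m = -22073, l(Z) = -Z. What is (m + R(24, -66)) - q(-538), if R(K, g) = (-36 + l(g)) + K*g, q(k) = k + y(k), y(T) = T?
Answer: 18249/8 ≈ 2281.1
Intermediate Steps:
q(k) = 2*k (q(k) = k + k = 2*k)
m = 22073/8 (m = -⅛*(-22073) = 22073/8 ≈ 2759.1)
R(K, g) = -36 - g + K*g (R(K, g) = (-36 - g) + K*g = -36 - g + K*g)
(m + R(24, -66)) - q(-538) = (22073/8 + (-36 - 1*(-66) + 24*(-66))) - 2*(-538) = (22073/8 + (-36 + 66 - 1584)) - 1*(-1076) = (22073/8 - 1554) + 1076 = 9641/8 + 1076 = 18249/8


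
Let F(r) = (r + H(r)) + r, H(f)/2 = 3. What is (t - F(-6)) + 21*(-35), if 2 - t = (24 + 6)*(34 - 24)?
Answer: -1027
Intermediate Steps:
H(f) = 6 (H(f) = 2*3 = 6)
F(r) = 6 + 2*r (F(r) = (r + 6) + r = (6 + r) + r = 6 + 2*r)
t = -298 (t = 2 - (24 + 6)*(34 - 24) = 2 - 30*10 = 2 - 1*300 = 2 - 300 = -298)
(t - F(-6)) + 21*(-35) = (-298 - (6 + 2*(-6))) + 21*(-35) = (-298 - (6 - 12)) - 735 = (-298 - 1*(-6)) - 735 = (-298 + 6) - 735 = -292 - 735 = -1027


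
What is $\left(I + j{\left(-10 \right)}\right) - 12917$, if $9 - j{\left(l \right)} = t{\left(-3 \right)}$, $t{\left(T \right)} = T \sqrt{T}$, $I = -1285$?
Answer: $-14193 + 3 i \sqrt{3} \approx -14193.0 + 5.1962 i$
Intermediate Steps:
$t{\left(T \right)} = T^{\frac{3}{2}}$
$j{\left(l \right)} = 9 + 3 i \sqrt{3}$ ($j{\left(l \right)} = 9 - \left(-3\right)^{\frac{3}{2}} = 9 - - 3 i \sqrt{3} = 9 + 3 i \sqrt{3}$)
$\left(I + j{\left(-10 \right)}\right) - 12917 = \left(-1285 + \left(9 + 3 i \sqrt{3}\right)\right) - 12917 = \left(-1276 + 3 i \sqrt{3}\right) - 12917 = -14193 + 3 i \sqrt{3}$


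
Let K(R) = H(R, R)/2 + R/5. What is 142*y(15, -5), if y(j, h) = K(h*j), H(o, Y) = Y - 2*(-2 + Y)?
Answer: 3479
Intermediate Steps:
H(o, Y) = 4 - Y (H(o, Y) = Y + (4 - 2*Y) = 4 - Y)
K(R) = 2 - 3*R/10 (K(R) = (4 - R)/2 + R/5 = (4 - R)*(1/2) + R*(1/5) = (2 - R/2) + R/5 = 2 - 3*R/10)
y(j, h) = 2 - 3*h*j/10
142*y(15, -5) = 142*(2 - 3/10*(-5)*15) = 142*(2 + 45/2) = 142*(49/2) = 3479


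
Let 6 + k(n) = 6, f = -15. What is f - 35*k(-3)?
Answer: -15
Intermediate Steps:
k(n) = 0 (k(n) = -6 + 6 = 0)
f - 35*k(-3) = -15 - 35*0 = -15 + 0 = -15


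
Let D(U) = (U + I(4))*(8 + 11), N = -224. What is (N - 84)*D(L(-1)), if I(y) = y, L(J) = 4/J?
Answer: 0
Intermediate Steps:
D(U) = 76 + 19*U (D(U) = (U + 4)*(8 + 11) = (4 + U)*19 = 76 + 19*U)
(N - 84)*D(L(-1)) = (-224 - 84)*(76 + 19*(4/(-1))) = -308*(76 + 19*(4*(-1))) = -308*(76 + 19*(-4)) = -308*(76 - 76) = -308*0 = 0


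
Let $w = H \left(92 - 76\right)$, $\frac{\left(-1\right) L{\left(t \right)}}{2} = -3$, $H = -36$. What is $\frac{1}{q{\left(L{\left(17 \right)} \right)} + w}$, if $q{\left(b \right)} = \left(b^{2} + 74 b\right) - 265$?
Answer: $- \frac{1}{361} \approx -0.0027701$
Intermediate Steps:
$L{\left(t \right)} = 6$ ($L{\left(t \right)} = \left(-2\right) \left(-3\right) = 6$)
$q{\left(b \right)} = -265 + b^{2} + 74 b$
$w = -576$ ($w = - 36 \left(92 - 76\right) = \left(-36\right) 16 = -576$)
$\frac{1}{q{\left(L{\left(17 \right)} \right)} + w} = \frac{1}{\left(-265 + 6^{2} + 74 \cdot 6\right) - 576} = \frac{1}{\left(-265 + 36 + 444\right) - 576} = \frac{1}{215 - 576} = \frac{1}{-361} = - \frac{1}{361}$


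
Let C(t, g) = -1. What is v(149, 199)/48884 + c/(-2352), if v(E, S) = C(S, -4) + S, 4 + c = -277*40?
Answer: 3081227/653268 ≈ 4.7166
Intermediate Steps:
c = -11084 (c = -4 - 277*40 = -4 - 11080 = -11084)
v(E, S) = -1 + S
v(149, 199)/48884 + c/(-2352) = (-1 + 199)/48884 - 11084/(-2352) = 198*(1/48884) - 11084*(-1/2352) = 9/2222 + 2771/588 = 3081227/653268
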